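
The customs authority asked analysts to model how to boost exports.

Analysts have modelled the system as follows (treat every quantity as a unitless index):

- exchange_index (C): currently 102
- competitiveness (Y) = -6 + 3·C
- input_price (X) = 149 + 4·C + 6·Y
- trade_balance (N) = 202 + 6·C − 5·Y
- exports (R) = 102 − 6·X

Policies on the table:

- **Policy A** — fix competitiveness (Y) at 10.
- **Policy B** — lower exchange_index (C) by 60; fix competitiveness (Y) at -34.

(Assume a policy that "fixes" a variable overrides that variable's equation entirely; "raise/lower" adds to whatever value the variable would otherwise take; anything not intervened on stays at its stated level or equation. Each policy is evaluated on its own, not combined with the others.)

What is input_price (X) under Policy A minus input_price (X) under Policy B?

Policy A (Y := 10):
  C = 102
  Y = 10
  X = 149 + 4·102 + 6·10 = 617
Policy B (C − 60, Y := -34):
  C = 102 − 60 = 42
  Y = -34
  X = 149 + 4·42 + 6·(-34) = 113
X: 617 − 113 = 504

504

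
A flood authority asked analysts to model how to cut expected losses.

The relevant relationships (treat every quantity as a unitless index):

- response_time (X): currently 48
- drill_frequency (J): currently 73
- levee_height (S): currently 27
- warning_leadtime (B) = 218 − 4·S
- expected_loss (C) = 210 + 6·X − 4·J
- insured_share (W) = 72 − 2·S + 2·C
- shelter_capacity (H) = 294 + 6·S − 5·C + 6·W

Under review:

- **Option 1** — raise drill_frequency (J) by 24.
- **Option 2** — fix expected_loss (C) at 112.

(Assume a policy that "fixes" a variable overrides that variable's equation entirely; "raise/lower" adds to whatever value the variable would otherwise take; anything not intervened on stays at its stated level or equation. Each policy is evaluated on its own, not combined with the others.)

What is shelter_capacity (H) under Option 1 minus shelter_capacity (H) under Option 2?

-14

Option 1 (J + 24):
  X = 48
  J = 73 + 24 = 97
  S = 27
  C = 210 + 6·48 − 4·97 = 110
  W = 72 − 2·27 + 2·110 = 238
  H = 294 + 6·27 − 5·110 + 6·238 = 1334
Option 2 (C := 112):
  X = 48
  J = 73
  S = 27
  C = 112
  W = 72 − 2·27 + 2·112 = 242
  H = 294 + 6·27 − 5·112 + 6·242 = 1348
H: 1334 − 1348 = -14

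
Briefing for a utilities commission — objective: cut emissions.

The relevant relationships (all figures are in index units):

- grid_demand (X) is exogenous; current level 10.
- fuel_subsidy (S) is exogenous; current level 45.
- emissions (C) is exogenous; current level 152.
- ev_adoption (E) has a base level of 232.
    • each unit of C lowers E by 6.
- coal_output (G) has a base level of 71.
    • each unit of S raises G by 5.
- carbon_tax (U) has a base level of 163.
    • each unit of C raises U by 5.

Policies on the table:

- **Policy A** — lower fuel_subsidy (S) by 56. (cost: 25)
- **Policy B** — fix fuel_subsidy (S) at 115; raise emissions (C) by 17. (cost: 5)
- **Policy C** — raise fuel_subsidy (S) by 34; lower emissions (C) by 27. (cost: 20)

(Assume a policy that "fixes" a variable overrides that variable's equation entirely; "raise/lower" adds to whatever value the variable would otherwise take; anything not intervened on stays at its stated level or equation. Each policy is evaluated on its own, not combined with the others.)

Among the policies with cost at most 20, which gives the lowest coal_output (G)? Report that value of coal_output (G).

466

Policy B (S := 115, C + 17):
  S = 115
  G = 71 + 5·115 = 646
Policy C (S + 34, C − 27):
  S = 45 + 34 = 79
  G = 71 + 5·79 = 466
Comparing — Policy B: G=646, Policy C: G=466. Lowest is 466 (Policy C).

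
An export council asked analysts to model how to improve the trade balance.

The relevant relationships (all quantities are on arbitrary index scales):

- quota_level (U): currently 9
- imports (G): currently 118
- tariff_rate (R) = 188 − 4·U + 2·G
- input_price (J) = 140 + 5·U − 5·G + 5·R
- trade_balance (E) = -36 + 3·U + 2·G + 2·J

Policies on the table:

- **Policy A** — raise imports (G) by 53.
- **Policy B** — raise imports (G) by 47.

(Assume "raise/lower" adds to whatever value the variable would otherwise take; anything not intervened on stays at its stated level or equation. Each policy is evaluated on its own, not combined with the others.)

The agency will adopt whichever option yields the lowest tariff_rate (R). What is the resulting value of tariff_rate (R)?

482

Policy A (G + 53):
  U = 9
  G = 118 + 53 = 171
  R = 188 − 4·9 + 2·171 = 494
Policy B (G + 47):
  U = 9
  G = 118 + 47 = 165
  R = 188 − 4·9 + 2·165 = 482
Comparing — Policy A: R=494, Policy B: R=482. Lowest is 482 (Policy B).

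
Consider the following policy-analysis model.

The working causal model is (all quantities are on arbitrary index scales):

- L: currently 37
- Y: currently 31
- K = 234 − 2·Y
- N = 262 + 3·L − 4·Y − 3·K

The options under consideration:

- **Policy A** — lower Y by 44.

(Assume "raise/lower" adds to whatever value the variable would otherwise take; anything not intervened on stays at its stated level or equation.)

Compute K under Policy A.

Policy A (Y − 44):
  Y = 31 − 44 = -13
  K = 234 − 2·(-13) = 260

260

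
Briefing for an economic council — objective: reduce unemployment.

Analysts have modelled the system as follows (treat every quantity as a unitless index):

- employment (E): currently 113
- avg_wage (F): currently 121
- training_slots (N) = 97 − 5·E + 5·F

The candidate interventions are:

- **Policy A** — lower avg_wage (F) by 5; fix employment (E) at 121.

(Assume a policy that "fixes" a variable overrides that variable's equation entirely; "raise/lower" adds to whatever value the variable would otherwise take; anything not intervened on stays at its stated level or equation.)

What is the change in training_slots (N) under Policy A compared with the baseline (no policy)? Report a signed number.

-65

Baseline:
  E = 113
  F = 121
  N = 97 − 5·113 + 5·121 = 137
Policy A (F − 5, E := 121):
  E = 121
  F = 121 − 5 = 116
  N = 97 − 5·121 + 5·116 = 72
Change in N: 72 − 137 = -65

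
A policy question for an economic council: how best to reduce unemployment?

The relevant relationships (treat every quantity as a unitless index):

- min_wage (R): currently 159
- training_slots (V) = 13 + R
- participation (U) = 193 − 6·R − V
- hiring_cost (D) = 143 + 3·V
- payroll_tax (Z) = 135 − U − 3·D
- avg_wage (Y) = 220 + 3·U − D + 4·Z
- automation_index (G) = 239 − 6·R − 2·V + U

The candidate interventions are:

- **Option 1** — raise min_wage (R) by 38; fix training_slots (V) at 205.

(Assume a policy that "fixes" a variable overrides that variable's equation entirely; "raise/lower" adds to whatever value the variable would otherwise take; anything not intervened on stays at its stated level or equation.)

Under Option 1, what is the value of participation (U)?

-1194

Option 1 (R + 38, V := 205):
  R = 159 + 38 = 197
  V = 205
  U = 193 − 6·197 − 205 = -1194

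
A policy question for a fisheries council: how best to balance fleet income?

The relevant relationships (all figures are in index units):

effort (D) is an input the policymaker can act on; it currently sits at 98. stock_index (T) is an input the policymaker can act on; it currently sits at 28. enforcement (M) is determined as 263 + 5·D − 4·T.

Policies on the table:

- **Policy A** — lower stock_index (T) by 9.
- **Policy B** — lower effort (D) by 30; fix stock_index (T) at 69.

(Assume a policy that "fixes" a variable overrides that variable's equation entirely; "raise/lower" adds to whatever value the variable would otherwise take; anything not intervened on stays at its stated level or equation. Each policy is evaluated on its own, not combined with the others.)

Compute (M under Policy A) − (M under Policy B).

Policy A (T − 9):
  D = 98
  T = 28 − 9 = 19
  M = 263 + 5·98 − 4·19 = 677
Policy B (D − 30, T := 69):
  D = 98 − 30 = 68
  T = 69
  M = 263 + 5·68 − 4·69 = 327
M: 677 − 327 = 350

350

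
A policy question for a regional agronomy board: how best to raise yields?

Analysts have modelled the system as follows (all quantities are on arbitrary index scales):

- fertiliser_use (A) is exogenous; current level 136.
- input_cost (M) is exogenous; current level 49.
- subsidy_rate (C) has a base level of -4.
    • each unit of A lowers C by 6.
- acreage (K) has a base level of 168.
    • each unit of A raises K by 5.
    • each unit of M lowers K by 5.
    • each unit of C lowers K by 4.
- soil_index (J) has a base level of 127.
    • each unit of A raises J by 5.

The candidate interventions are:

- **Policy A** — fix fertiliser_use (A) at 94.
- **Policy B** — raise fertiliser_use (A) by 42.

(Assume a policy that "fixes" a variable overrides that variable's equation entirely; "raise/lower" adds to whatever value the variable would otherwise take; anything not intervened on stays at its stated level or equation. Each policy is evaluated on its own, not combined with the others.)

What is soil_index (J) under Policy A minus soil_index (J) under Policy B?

-420

Policy A (A := 94):
  A = 94
  J = 127 + 5·94 = 597
Policy B (A + 42):
  A = 136 + 42 = 178
  J = 127 + 5·178 = 1017
J: 597 − 1017 = -420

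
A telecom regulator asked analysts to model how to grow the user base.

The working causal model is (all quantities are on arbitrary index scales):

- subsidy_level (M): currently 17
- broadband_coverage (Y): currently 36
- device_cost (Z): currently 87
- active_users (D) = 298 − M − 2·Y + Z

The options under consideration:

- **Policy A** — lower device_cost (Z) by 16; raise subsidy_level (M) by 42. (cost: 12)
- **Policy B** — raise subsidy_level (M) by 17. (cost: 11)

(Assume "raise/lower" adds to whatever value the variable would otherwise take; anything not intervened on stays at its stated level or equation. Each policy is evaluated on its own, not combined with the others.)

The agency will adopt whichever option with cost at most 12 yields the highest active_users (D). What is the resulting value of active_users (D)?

279

Policy A (Z − 16, M + 42):
  M = 17 + 42 = 59
  Y = 36
  Z = 87 − 16 = 71
  D = 298 − 59 − 2·36 + 71 = 238
Policy B (M + 17):
  M = 17 + 17 = 34
  Y = 36
  Z = 87
  D = 298 − 34 − 2·36 + 87 = 279
Comparing — Policy A: D=238, Policy B: D=279. Highest is 279 (Policy B).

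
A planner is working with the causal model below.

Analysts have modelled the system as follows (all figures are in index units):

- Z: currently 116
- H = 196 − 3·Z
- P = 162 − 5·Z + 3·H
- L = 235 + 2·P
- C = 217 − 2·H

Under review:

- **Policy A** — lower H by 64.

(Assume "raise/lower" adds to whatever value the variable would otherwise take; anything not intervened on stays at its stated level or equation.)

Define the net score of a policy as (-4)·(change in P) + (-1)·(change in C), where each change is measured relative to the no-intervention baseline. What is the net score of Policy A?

640

Baseline:
  Z = 116
  H = 196 − 3·116 = -152
  P = 162 − 5·116 + 3·(-152) = -874
  C = 217 − 2·(-152) = 521
Policy A (H − 64):
  Z = 116
  H = 196 − 3·116 (−64 from intervention) = -216
  P = 162 − 5·116 + 3·(-216) = -1066
  C = 217 − 2·(-216) = 649
ΔP = -1066 − (-874) = -192; ΔC = 649 − 521 = 128
Score = (-4)·(-192) + (-1)·128 = 640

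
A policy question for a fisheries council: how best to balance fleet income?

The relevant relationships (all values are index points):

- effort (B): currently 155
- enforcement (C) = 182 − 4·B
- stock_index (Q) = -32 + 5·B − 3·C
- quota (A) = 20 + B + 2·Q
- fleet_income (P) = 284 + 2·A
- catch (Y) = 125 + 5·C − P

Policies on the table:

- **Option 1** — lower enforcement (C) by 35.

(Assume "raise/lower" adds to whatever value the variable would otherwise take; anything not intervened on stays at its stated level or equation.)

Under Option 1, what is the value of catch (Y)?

Option 1 (C − 35):
  B = 155
  C = 182 − 4·155 (−35 from intervention) = -473
  Q = -32 + 5·155 − 3·(-473) = 2162
  A = 20 + 155 + 2·2162 = 4499
  P = 284 + 2·4499 = 9282
  Y = 125 + 5·(-473) − 9282 = -11522

-11522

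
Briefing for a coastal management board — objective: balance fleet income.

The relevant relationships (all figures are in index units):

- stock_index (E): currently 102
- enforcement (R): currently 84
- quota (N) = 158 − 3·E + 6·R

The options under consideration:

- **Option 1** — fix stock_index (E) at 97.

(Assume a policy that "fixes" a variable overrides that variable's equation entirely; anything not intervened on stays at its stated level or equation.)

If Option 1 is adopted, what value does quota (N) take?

Option 1 (E := 97):
  E = 97
  R = 84
  N = 158 − 3·97 + 6·84 = 371

371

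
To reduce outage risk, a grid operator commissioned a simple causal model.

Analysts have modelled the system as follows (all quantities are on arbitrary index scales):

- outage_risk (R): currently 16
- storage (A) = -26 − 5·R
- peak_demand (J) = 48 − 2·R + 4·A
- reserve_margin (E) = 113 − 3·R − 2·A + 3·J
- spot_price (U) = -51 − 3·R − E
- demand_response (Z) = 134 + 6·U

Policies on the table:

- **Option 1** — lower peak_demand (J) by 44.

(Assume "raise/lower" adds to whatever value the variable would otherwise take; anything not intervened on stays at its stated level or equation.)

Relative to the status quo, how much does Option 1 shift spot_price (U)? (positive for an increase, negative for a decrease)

132

Baseline:
  R = 16
  A = -26 − 5·16 = -106
  J = 48 − 2·16 + 4·(-106) = -408
  E = 113 − 3·16 − 2·(-106) + 3·(-408) = -947
  U = -51 − 3·16 − (-947) = 848
Option 1 (J − 44):
  R = 16
  A = -26 − 5·16 = -106
  J = 48 − 2·16 + 4·(-106) (−44 from intervention) = -452
  E = 113 − 3·16 − 2·(-106) + 3·(-452) = -1079
  U = -51 − 3·16 − (-1079) = 980
Change in U: 980 − 848 = 132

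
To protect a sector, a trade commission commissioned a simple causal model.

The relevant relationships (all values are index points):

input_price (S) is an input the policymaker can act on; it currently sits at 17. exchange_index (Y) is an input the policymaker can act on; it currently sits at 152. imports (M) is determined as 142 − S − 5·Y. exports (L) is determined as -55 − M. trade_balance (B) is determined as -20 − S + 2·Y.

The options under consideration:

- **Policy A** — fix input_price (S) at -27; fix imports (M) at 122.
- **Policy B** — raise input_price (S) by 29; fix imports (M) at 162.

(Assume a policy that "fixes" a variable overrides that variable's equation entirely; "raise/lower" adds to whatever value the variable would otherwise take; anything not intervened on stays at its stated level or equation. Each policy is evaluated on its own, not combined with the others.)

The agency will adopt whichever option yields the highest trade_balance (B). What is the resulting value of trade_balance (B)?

311

Policy A (S := -27, M := 122):
  S = -27
  Y = 152
  B = -20 − (-27) + 2·152 = 311
Policy B (S + 29, M := 162):
  S = 17 + 29 = 46
  Y = 152
  B = -20 − 46 + 2·152 = 238
Comparing — Policy A: B=311, Policy B: B=238. Highest is 311 (Policy A).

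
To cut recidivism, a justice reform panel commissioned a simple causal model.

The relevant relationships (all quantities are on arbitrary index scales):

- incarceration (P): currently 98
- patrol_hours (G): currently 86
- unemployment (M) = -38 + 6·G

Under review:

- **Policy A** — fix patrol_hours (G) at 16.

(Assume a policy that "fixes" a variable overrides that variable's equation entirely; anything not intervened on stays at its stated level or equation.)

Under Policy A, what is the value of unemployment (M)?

58

Policy A (G := 16):
  G = 16
  M = -38 + 6·16 = 58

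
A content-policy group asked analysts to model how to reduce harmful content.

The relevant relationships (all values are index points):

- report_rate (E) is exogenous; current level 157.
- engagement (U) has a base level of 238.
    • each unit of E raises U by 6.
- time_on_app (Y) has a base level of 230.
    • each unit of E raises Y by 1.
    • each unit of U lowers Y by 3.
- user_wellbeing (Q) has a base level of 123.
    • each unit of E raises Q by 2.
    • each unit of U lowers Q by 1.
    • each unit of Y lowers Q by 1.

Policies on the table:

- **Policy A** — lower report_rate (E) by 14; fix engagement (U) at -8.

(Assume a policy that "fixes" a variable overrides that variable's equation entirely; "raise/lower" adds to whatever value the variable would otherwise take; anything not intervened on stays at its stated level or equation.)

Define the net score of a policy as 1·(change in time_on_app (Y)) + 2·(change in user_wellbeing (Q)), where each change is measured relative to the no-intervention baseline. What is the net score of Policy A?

Baseline:
  E = 157
  U = 238 + 6·157 = 1180
  Y = 230 + 157 − 3·1180 = -3153
  Q = 123 + 2·157 − 1180 − (-3153) = 2410
Policy A (E − 14, U := -8):
  E = 157 − 14 = 143
  U = -8
  Y = 230 + 143 − 3·(-8) = 397
  Q = 123 + 2·143 − (-8) − 397 = 20
ΔY = 397 − (-3153) = 3550; ΔQ = 20 − 2410 = -2390
Score = 1·3550 + 2·(-2390) = -1230

-1230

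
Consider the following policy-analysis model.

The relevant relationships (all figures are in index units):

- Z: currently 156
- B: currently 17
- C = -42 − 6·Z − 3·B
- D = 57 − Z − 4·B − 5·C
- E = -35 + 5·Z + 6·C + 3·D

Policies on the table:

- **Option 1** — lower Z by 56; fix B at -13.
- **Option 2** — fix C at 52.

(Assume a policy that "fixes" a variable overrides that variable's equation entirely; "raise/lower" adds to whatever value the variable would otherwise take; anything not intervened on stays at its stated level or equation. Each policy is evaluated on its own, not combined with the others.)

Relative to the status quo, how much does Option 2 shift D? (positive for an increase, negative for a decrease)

Baseline:
  Z = 156
  B = 17
  C = -42 − 6·156 − 3·17 = -1029
  D = 57 − 156 − 4·17 − 5·(-1029) = 4978
Option 2 (C := 52):
  Z = 156
  B = 17
  C = 52
  D = 57 − 156 − 4·17 − 5·52 = -427
Change in D: -427 − 4978 = -5405

-5405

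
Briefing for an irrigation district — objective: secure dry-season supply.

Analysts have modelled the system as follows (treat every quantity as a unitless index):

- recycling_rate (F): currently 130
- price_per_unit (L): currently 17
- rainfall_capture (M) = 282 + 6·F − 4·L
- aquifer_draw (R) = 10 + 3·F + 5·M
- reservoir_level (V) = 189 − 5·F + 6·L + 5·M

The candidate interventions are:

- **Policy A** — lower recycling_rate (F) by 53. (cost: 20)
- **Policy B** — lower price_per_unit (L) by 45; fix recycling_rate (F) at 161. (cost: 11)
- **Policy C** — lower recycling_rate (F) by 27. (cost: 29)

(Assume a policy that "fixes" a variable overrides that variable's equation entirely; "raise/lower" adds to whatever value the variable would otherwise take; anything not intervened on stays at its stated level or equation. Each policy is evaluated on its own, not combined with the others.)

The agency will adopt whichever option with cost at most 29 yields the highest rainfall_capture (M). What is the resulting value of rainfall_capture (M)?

Policy A (F − 53):
  F = 130 − 53 = 77
  L = 17
  M = 282 + 6·77 − 4·17 = 676
Policy B (L − 45, F := 161):
  F = 161
  L = 17 − 45 = -28
  M = 282 + 6·161 − 4·(-28) = 1360
Policy C (F − 27):
  F = 130 − 27 = 103
  L = 17
  M = 282 + 6·103 − 4·17 = 832
Comparing — Policy A: M=676, Policy B: M=1360, Policy C: M=832. Highest is 1360 (Policy B).

1360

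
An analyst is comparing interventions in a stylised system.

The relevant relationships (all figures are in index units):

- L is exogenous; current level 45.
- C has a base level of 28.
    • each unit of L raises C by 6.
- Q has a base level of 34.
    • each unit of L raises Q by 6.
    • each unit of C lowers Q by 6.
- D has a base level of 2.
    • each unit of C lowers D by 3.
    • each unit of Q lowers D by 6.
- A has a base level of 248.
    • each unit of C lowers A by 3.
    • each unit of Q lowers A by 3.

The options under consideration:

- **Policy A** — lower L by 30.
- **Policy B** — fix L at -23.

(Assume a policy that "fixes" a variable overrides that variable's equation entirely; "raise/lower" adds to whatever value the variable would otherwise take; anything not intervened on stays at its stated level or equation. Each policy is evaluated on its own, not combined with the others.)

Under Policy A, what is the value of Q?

-584

Policy A (L − 30):
  L = 45 − 30 = 15
  C = 28 + 6·15 = 118
  Q = 34 + 6·15 − 6·118 = -584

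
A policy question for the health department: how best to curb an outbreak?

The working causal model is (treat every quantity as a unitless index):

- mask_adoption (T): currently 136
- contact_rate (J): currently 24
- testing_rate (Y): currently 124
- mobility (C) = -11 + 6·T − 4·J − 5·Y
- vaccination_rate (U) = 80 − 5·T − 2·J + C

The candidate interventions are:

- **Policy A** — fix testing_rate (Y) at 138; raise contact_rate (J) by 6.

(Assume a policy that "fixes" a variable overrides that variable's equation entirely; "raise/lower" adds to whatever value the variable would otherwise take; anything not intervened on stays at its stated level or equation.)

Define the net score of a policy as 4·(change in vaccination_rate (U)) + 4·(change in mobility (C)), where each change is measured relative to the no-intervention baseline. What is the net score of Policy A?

Baseline:
  T = 136
  J = 24
  Y = 124
  C = -11 + 6·136 − 4·24 − 5·124 = 89
  U = 80 − 5·136 − 2·24 + 89 = -559
Policy A (Y := 138, J + 6):
  T = 136
  J = 24 + 6 = 30
  Y = 138
  C = -11 + 6·136 − 4·30 − 5·138 = -5
  U = 80 − 5·136 − 2·30 + (-5) = -665
ΔU = -665 − (-559) = -106; ΔC = -5 − 89 = -94
Score = 4·(-106) + 4·(-94) = -800

-800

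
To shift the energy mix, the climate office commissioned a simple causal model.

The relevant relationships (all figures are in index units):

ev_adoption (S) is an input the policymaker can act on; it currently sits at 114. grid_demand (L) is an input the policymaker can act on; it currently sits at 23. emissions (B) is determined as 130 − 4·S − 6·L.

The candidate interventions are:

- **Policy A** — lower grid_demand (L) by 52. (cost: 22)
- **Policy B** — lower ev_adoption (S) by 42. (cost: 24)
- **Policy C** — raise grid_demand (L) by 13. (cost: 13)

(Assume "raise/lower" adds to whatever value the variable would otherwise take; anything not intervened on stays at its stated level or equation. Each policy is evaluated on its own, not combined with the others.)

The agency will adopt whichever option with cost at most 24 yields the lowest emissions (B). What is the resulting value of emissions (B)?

-542

Policy A (L − 52):
  S = 114
  L = 23 − 52 = -29
  B = 130 − 4·114 − 6·(-29) = -152
Policy B (S − 42):
  S = 114 − 42 = 72
  L = 23
  B = 130 − 4·72 − 6·23 = -296
Policy C (L + 13):
  S = 114
  L = 23 + 13 = 36
  B = 130 − 4·114 − 6·36 = -542
Comparing — Policy A: B=-152, Policy B: B=-296, Policy C: B=-542. Lowest is -542 (Policy C).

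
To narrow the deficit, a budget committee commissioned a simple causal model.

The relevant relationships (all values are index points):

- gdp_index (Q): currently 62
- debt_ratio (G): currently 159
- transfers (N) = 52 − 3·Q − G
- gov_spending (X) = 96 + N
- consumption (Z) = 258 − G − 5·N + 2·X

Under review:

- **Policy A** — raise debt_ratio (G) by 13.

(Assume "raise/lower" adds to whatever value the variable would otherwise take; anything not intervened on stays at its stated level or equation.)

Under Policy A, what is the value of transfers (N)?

Policy A (G + 13):
  Q = 62
  G = 159 + 13 = 172
  N = 52 − 3·62 − 172 = -306

-306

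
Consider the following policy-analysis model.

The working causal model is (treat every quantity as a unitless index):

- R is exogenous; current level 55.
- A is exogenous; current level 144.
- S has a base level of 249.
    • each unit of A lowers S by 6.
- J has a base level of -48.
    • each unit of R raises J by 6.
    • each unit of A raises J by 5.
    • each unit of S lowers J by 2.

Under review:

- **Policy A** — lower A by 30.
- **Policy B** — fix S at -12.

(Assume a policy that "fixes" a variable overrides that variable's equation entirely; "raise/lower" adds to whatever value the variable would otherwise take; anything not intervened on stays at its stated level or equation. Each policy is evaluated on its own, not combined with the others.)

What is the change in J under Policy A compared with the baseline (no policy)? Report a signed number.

-510

Baseline:
  R = 55
  A = 144
  S = 249 − 6·144 = -615
  J = -48 + 6·55 + 5·144 − 2·(-615) = 2232
Policy A (A − 30):
  R = 55
  A = 144 − 30 = 114
  S = 249 − 6·114 = -435
  J = -48 + 6·55 + 5·114 − 2·(-435) = 1722
Change in J: 1722 − 2232 = -510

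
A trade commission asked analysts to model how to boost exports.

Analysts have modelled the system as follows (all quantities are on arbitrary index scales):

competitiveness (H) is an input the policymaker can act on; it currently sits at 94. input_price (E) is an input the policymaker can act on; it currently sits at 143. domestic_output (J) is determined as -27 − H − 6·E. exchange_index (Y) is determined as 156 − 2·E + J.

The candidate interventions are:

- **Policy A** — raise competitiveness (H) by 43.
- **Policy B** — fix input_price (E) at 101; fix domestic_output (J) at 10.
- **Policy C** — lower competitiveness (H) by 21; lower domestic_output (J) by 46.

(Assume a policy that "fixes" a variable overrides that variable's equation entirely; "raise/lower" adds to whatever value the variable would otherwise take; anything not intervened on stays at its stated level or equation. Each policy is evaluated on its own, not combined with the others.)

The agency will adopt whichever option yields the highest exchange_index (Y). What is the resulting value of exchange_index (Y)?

Policy A (H + 43):
  H = 94 + 43 = 137
  E = 143
  J = -27 − 137 − 6·143 = -1022
  Y = 156 − 2·143 + (-1022) = -1152
Policy B (E := 101, J := 10):
  H = 94
  E = 101
  J = 10
  Y = 156 − 2·101 + 10 = -36
Policy C (H − 21, J − 46):
  H = 94 − 21 = 73
  E = 143
  J = -27 − 73 − 6·143 (−46 from intervention) = -1004
  Y = 156 − 2·143 + (-1004) = -1134
Comparing — Policy A: Y=-1152, Policy B: Y=-36, Policy C: Y=-1134. Highest is -36 (Policy B).

-36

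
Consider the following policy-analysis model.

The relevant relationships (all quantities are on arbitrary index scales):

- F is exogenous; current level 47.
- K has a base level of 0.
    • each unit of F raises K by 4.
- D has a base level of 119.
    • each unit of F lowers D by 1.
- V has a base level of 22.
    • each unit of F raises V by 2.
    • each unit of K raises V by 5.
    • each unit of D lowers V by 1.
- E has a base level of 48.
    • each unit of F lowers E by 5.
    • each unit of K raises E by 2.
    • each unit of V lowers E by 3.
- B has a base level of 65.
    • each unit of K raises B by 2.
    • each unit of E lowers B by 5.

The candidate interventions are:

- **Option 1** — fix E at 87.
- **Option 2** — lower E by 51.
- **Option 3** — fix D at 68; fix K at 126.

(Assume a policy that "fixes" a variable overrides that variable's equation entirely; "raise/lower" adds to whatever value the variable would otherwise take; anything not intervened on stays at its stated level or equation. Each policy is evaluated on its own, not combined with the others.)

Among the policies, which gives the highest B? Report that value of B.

14511

Option 1 (E := 87):
  F = 47
  K = 0 + 4·47 = 188
  D = 119 − 47 = 72
  V = 22 + 2·47 + 5·188 − 72 = 984
  E = 87
  B = 65 + 2·188 − 5·87 = 6
Option 2 (E − 51):
  F = 47
  K = 0 + 4·47 = 188
  D = 119 − 47 = 72
  V = 22 + 2·47 + 5·188 − 72 = 984
  E = 48 − 5·47 + 2·188 − 3·984 (−51 from intervention) = -2814
  B = 65 + 2·188 − 5·(-2814) = 14511
Option 3 (D := 68, K := 126):
  F = 47
  K = 126
  D = 68
  V = 22 + 2·47 + 5·126 − 68 = 678
  E = 48 − 5·47 + 2·126 − 3·678 = -1969
  B = 65 + 2·126 − 5·(-1969) = 10162
Comparing — Option 1: B=6, Option 2: B=14511, Option 3: B=10162. Highest is 14511 (Option 2).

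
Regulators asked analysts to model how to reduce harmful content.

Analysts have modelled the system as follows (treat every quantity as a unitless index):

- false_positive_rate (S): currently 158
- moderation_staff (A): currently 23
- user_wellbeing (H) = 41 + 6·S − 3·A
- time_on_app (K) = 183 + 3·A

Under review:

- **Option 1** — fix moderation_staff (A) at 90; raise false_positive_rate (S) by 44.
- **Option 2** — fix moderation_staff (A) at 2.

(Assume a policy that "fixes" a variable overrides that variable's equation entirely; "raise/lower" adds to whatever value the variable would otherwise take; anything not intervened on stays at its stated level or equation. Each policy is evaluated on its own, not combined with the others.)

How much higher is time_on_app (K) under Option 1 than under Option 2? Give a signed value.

264

Option 1 (A := 90, S + 44):
  A = 90
  K = 183 + 3·90 = 453
Option 2 (A := 2):
  A = 2
  K = 183 + 3·2 = 189
K: 453 − 189 = 264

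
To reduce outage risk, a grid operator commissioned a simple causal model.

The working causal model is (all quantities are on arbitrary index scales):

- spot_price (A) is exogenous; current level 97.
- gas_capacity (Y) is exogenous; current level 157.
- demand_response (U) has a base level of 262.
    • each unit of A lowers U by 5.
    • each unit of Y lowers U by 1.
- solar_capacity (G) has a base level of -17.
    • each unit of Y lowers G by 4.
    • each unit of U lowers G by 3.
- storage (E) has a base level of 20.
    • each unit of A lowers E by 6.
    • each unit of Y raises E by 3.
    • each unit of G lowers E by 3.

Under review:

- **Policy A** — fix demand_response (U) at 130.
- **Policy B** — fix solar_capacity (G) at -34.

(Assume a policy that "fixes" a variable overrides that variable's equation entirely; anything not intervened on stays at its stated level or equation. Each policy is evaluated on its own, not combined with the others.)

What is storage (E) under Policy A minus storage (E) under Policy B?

Policy A (U := 130):
  A = 97
  Y = 157
  U = 130
  G = -17 − 4·157 − 3·130 = -1035
  E = 20 − 6·97 + 3·157 − 3·(-1035) = 3014
Policy B (G := -34):
  A = 97
  Y = 157
  U = 262 − 5·97 − 157 = -380
  G = -34
  E = 20 − 6·97 + 3·157 − 3·(-34) = 11
E: 3014 − 11 = 3003

3003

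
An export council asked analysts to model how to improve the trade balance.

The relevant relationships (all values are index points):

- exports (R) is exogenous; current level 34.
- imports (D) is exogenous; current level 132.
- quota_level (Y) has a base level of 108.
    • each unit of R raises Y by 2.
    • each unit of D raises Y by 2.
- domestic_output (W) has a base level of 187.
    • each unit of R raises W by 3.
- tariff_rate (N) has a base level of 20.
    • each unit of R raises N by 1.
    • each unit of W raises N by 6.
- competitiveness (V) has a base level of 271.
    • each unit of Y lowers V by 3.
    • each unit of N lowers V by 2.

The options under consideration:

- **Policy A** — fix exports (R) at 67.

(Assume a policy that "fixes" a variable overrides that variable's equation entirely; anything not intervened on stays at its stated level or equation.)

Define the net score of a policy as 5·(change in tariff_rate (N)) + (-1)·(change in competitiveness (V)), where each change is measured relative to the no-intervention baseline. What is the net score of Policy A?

Baseline:
  R = 34
  D = 132
  Y = 108 + 2·34 + 2·132 = 440
  W = 187 + 3·34 = 289
  N = 20 + 34 + 6·289 = 1788
  V = 271 − 3·440 − 2·1788 = -4625
Policy A (R := 67):
  R = 67
  D = 132
  Y = 108 + 2·67 + 2·132 = 506
  W = 187 + 3·67 = 388
  N = 20 + 67 + 6·388 = 2415
  V = 271 − 3·506 − 2·2415 = -6077
ΔN = 2415 − 1788 = 627; ΔV = -6077 − (-4625) = -1452
Score = 5·627 + (-1)·(-1452) = 4587

4587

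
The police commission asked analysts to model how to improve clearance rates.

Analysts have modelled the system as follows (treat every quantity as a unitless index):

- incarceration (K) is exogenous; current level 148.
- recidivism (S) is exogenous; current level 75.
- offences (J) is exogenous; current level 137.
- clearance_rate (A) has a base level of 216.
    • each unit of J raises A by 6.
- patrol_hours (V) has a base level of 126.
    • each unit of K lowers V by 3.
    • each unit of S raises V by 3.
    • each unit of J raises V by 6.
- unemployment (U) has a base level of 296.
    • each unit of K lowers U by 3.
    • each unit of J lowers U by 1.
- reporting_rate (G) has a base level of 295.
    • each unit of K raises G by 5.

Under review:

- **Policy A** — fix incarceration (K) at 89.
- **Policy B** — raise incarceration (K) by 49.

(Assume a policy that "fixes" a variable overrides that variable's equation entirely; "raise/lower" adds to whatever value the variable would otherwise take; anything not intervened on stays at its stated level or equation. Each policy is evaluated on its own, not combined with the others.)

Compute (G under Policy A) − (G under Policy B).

-540

Policy A (K := 89):
  K = 89
  G = 295 + 5·89 = 740
Policy B (K + 49):
  K = 148 + 49 = 197
  G = 295 + 5·197 = 1280
G: 740 − 1280 = -540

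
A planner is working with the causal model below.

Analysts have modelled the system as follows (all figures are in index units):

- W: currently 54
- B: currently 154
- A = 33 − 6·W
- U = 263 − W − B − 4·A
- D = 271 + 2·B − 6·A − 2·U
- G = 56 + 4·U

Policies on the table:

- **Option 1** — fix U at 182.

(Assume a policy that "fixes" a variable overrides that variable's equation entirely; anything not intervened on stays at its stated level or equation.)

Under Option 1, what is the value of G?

Option 1 (U := 182):
  W = 54
  B = 154
  A = 33 − 6·54 = -291
  U = 182
  G = 56 + 4·182 = 784

784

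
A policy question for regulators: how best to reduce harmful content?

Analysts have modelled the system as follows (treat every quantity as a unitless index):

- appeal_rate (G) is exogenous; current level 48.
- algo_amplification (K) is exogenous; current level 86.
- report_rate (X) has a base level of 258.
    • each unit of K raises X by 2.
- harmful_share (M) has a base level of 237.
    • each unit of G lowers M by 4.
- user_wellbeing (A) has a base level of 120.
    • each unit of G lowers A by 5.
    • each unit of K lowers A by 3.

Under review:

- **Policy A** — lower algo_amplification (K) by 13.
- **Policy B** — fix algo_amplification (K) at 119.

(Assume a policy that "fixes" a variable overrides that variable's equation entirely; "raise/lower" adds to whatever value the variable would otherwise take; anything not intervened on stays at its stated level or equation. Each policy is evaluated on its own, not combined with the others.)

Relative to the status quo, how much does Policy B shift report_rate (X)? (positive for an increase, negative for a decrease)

Baseline:
  K = 86
  X = 258 + 2·86 = 430
Policy B (K := 119):
  K = 119
  X = 258 + 2·119 = 496
Change in X: 496 − 430 = 66

66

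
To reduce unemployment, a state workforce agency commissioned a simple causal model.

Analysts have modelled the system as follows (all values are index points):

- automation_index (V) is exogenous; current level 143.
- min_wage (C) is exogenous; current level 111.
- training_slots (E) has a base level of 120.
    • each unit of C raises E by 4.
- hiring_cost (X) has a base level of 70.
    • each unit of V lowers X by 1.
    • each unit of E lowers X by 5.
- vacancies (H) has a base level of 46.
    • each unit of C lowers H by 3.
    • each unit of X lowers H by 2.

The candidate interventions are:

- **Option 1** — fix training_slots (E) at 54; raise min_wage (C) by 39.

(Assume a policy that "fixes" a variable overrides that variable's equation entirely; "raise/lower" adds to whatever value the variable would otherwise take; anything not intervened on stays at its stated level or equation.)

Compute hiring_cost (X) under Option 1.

Option 1 (E := 54, C + 39):
  V = 143
  C = 111 + 39 = 150
  E = 54
  X = 70 − 143 − 5·54 = -343

-343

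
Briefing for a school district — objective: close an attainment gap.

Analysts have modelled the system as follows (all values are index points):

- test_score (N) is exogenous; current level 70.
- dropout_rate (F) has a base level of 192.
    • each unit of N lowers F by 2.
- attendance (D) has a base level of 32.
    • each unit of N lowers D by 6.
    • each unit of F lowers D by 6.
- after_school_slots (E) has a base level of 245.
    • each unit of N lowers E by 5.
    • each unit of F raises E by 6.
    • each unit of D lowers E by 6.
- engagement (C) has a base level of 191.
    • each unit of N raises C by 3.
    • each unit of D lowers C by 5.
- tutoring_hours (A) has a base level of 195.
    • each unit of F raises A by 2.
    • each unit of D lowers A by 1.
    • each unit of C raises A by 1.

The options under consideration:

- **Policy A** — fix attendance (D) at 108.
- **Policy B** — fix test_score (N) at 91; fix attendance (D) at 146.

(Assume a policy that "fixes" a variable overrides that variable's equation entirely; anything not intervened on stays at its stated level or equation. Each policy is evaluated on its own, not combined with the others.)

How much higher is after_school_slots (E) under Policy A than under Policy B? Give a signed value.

585

Policy A (D := 108):
  N = 70
  F = 192 − 2·70 = 52
  D = 108
  E = 245 − 5·70 + 6·52 − 6·108 = -441
Policy B (N := 91, D := 146):
  N = 91
  F = 192 − 2·91 = 10
  D = 146
  E = 245 − 5·91 + 6·10 − 6·146 = -1026
E: -441 − (-1026) = 585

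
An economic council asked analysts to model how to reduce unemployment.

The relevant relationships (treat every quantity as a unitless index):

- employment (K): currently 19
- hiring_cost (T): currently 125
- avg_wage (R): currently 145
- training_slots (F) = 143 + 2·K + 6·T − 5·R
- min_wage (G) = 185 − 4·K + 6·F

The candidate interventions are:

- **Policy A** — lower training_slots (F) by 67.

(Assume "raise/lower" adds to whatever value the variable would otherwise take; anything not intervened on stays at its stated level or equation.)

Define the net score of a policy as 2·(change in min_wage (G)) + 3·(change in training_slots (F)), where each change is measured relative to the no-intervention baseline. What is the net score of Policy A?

-1005

Baseline:
  K = 19
  T = 125
  R = 145
  F = 143 + 2·19 + 6·125 − 5·145 = 206
  G = 185 − 4·19 + 6·206 = 1345
Policy A (F − 67):
  K = 19
  T = 125
  R = 145
  F = 143 + 2·19 + 6·125 − 5·145 (−67 from intervention) = 139
  G = 185 − 4·19 + 6·139 = 943
ΔG = 943 − 1345 = -402; ΔF = 139 − 206 = -67
Score = 2·(-402) + 3·(-67) = -1005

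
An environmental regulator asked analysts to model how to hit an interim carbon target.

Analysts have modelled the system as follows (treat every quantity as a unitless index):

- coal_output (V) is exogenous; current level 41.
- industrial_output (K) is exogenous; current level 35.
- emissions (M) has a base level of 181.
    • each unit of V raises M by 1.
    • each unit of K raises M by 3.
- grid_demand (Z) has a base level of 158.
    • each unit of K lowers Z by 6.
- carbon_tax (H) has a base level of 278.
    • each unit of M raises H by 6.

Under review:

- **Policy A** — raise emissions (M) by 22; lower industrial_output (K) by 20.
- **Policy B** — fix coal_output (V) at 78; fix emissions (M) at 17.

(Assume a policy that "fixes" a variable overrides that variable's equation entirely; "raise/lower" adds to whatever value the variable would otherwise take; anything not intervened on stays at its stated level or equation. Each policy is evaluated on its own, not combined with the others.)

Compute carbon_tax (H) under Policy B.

Policy B (V := 78, M := 17):
  V = 78
  K = 35
  M = 17
  H = 278 + 6·17 = 380

380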